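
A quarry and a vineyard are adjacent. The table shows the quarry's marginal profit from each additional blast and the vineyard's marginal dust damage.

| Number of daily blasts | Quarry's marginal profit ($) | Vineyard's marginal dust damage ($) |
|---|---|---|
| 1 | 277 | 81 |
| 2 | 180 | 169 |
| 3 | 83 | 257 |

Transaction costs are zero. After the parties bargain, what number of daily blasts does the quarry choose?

Bargaining reaches the level where marginal profit last exceeds marginal dust damage.
That holds through level 2 (180 ≥ 169) but not at 3 (83 < 257).

2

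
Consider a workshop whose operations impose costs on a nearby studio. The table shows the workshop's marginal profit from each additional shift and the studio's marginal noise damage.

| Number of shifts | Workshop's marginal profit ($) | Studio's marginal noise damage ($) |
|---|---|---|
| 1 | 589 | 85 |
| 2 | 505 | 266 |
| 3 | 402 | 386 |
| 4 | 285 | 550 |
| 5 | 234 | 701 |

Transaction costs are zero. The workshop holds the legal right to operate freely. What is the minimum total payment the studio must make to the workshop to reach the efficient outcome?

Left alone the workshop would choose level 5 (marginal profit stays positive).
Efficient level: k* = 3 (marginal profit ≥ marginal noise damage through 3).
The studio must at least cover the workshop's forgone profit from cutting 5→3: 285 + 234 = 519.

$519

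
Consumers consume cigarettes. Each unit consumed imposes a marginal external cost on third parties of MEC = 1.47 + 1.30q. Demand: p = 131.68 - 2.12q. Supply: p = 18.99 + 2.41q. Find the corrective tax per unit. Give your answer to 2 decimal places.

tax = 26.27 per unit

Social marginal benefit = demand − MEC = 130.21 - 3.42q.
Set SMB = MC: 130.21 - 3.42q = 18.99 + 2.41q → q* = 19.0772.
The Pigouvian tax equals MEC at q*: 1.47 + 1.30×19.0772 = 26.2704.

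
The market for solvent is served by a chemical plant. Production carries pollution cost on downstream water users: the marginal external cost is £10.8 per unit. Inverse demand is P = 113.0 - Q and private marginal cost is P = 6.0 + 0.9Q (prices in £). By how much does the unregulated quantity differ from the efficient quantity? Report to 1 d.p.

Market equilibrium (private): 6.0 + 0.9Q = 113.0 - Q → Q_m = 56.3158.
Social marginal cost = private MC + MEC = 16.8 + 0.9Q.
Set SMC = demand: 16.8 + 0.9Q = 113.0 - Q → Q* = 50.6316.
Gap = |56.3158 − 50.6316| = 5.6842.

5.7 units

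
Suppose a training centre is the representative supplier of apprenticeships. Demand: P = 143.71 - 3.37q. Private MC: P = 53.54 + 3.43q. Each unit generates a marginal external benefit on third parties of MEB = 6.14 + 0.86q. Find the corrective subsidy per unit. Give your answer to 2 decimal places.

subsidy = 20.08 per unit

Social marginal cost = private MC − MEB = 47.40 + 2.57q.
Set SMC = demand: 47.40 + 2.57q = 143.71 - 3.37q → q* = 16.2138.
The Pigouvian subsidy equals MEB at q*: 6.14 + 0.86×16.2138 = 20.0839.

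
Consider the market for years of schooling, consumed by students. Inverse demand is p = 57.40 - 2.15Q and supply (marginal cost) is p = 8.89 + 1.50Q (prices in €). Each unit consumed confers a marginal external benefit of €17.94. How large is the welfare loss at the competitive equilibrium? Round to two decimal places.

Market equilibrium (private): 8.89 + 1.50Q = 57.40 - 2.15Q → Q_m = 13.2904.
Social marginal benefit = demand + MEB = 75.34 - 2.15Q.
Set SMB = MC: 75.34 - 2.15Q = 8.89 + 1.50Q → Q* = 18.2055.
The welfare-loss triangle has base |Q_m − Q*| and height MEB(Q_m) (the vertical gap between SMB and MC is zero at Q* and MEB at Q_m).
DWL = ½ × 4.9151 × 17.9400 = 44.0884.

DWL = €44.09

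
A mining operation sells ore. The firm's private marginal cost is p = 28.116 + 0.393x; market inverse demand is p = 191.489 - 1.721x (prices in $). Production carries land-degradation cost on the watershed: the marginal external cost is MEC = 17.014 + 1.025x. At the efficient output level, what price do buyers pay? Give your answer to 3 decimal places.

Social marginal cost = private MC + MEC = 45.130 + 1.418x.
Set SMC = demand: 45.130 + 1.418x = 191.489 - 1.721x → x* = 46.6260.
Consumer price on the demand curve at x*: 191.489 − 1.721×46.6260 = 111.2457.

P = $111.246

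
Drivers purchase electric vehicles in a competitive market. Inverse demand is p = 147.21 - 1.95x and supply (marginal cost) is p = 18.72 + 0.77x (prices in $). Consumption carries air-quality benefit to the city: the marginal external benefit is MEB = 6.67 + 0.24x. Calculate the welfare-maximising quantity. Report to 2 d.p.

x* = 54.50

Social marginal benefit = demand + MEB = 153.88 - 1.71x.
Set SMB = MC: 153.88 - 1.71x = 18.72 + 0.77x → x* = 54.5000.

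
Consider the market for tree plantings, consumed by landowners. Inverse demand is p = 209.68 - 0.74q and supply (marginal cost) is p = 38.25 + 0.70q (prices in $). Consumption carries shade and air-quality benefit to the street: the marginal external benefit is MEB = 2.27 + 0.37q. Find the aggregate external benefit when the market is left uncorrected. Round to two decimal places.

Market equilibrium (private): 38.25 + 0.70q = 209.68 - 0.74q → q_m = 119.0486.
Total external benefit = ∫₀^{q_m} (2.27 + 0.37q) dq = 2.27×119.0486 + ½×0.37×119.0486² = 2892.1656.

$2892.17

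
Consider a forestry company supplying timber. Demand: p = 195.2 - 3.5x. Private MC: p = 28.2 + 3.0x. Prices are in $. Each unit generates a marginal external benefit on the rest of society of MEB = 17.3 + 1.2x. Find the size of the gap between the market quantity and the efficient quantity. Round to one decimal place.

Market equilibrium (private): 28.2 + 3.0x = 195.2 - 3.5x → x_m = 25.6923.
Social marginal cost = private MC − MEB = 10.9 + 1.8x.
Set SMC = demand: 10.9 + 1.8x = 195.2 - 3.5x → x* = 34.7736.
Gap = |25.6923 − 34.7736| = 9.0813.

9.1 units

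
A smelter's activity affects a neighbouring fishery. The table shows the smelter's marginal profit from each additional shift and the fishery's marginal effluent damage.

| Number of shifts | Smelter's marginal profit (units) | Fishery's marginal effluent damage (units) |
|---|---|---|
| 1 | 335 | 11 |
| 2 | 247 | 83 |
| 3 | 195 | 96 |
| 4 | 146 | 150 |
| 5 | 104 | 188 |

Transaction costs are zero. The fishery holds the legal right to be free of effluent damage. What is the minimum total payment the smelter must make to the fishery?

Efficient level: marginal profit ≥ marginal effluent damage through level 3, so k* = 3.
With the fishery holding the right, the smelter must at least compensate total damage at k*: 11 + 83 + 96 = 190.

190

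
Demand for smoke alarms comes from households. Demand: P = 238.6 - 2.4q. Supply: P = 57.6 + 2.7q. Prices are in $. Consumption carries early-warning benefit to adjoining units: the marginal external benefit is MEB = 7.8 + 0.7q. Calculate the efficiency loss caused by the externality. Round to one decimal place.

DWL = $121.1

Market equilibrium (private): 57.6 + 2.7q = 238.6 - 2.4q → q_m = 35.4902.
Social marginal benefit = demand + MEB = 246.4 - 1.7q.
Set SMB = MC: 246.4 - 1.7q = 57.6 + 2.7q → q* = 42.9091.
The welfare-loss triangle has base |q_m − q*| and height MEB(q_m) (the vertical gap between SMB and MC is zero at q* and MEB at q_m).
DWL = ½ × 7.4189 × 32.6431 = 121.0879.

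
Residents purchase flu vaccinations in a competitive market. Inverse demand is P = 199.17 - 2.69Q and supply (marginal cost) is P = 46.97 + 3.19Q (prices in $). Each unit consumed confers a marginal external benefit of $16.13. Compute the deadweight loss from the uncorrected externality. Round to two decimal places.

Market equilibrium (private): 46.97 + 3.19Q = 199.17 - 2.69Q → Q_m = 25.8844.
Social marginal benefit = demand + MEB = 215.30 - 2.69Q.
Set SMB = MC: 215.30 - 2.69Q = 46.97 + 3.19Q → Q* = 28.6276.
The loss is the area between SMB and MC from Q* to Q_m; with linear curves that's a triangle of height MEB(Q_m).
DWL = ½ × 2.7432 × 16.1300 = 22.1239.

DWL = $22.12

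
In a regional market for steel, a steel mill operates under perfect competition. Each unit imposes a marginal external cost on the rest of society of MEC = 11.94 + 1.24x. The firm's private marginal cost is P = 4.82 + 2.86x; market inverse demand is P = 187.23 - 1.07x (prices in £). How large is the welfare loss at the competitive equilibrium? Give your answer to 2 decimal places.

DWL = £467.07

Market equilibrium (private): 4.82 + 2.86x = 187.23 - 1.07x → x_m = 46.4148.
Social marginal cost = private MC + MEC = 16.76 + 4.10x.
Set SMC = demand: 16.76 + 4.10x = 187.23 - 1.07x → x* = 32.9729.
Height of the DWL triangle at x_m is SMC(x_m) − demand(x_m) = MEC(x_m) = 69.4943.
DWL = ½ × 13.4419 × 69.4943 = 467.0677.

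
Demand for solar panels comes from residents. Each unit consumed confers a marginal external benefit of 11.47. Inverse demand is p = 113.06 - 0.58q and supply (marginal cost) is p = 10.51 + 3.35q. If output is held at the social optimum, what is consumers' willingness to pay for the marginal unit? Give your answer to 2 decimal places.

Social marginal benefit = demand + MEB = 124.53 - 0.58q.
Set SMB = MC: 124.53 - 0.58q = 10.51 + 3.35q → q* = 29.0127.
Consumer price on the demand curve at q*: 113.06 − 0.58×29.0127 = 96.2326.

P = 96.23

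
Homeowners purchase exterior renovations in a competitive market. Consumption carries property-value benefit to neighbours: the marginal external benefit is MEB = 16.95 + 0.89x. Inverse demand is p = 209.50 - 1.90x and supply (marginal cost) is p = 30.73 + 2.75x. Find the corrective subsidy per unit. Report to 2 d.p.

subsidy = 63.28 per unit

Social marginal benefit = demand + MEB = 226.45 - 1.01x.
Set SMB = MC: 226.45 - 1.01x = 30.73 + 2.75x → x* = 52.0532.
The Pigouvian subsidy equals MEB at x*: 16.95 + 0.89×52.0532 = 63.2773.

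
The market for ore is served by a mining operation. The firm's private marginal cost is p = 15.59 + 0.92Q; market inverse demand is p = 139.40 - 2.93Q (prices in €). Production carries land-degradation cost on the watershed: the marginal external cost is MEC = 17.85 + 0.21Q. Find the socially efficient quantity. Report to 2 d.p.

Q* = 26.10

Social marginal cost = private MC + MEC = 33.44 + 1.13Q.
Set SMC = demand: 33.44 + 1.13Q = 139.40 - 2.93Q → Q* = 26.0985.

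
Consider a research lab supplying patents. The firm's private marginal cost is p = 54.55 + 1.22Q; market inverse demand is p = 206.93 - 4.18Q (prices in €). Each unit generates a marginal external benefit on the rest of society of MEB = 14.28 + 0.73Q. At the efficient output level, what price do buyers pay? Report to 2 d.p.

P = €57.76

Social marginal cost = private MC − MEB = 40.27 + 0.49Q.
Set SMC = demand: 40.27 + 0.49Q = 206.93 - 4.18Q → Q* = 35.6874.
Consumer price on the demand curve at Q*: 206.93 − 4.18×35.6874 = 57.7567.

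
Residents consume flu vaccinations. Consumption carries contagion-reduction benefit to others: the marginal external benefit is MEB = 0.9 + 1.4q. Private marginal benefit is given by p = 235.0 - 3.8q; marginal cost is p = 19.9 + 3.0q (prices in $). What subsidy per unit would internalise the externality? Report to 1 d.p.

subsidy = $56.9 per unit

Social marginal benefit = demand + MEB = 235.9 - 2.4q.
Set SMB = MC: 235.9 - 2.4q = 19.9 + 3.0q → q* = 40.0000.
The Pigouvian subsidy equals MEB at q*: 0.9 + 1.4×40.0000 = 56.9000.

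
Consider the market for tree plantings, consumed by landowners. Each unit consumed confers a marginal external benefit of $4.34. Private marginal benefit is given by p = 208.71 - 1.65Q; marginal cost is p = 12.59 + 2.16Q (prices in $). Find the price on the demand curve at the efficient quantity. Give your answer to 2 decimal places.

P = $121.90

Social marginal benefit = demand + MEB = 213.05 - 1.65Q.
Set SMB = MC: 213.05 - 1.65Q = 12.59 + 2.16Q → Q* = 52.6142.
Consumer price on the demand curve at Q*: 208.71 − 1.65×52.6142 = 121.8966.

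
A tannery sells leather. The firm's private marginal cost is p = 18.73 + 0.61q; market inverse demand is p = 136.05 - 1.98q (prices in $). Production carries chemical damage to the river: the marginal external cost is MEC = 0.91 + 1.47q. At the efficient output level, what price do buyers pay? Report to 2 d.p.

P = $79.28

Social marginal cost = private MC + MEC = 19.64 + 2.08q.
Set SMC = demand: 19.64 + 2.08q = 136.05 - 1.98q → q* = 28.6724.
Consumer price on the demand curve at q*: 136.05 − 1.98×28.6724 = 79.2786.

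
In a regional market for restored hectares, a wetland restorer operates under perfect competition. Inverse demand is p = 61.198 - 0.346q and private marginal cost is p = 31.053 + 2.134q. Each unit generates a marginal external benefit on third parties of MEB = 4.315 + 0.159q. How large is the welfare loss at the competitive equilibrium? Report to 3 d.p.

DWL = 8.409

Market equilibrium (private): 31.053 + 2.134q = 61.198 - 0.346q → q_m = 12.1552.
Social marginal cost = private MC − MEB = 26.738 + 1.975q.
Set SMC = demand: 26.738 + 1.975q = 61.198 - 0.346q → q* = 14.8470.
The welfare-loss triangle has base |q_m − q*| and height MEB(q_m) (the vertical gap between SMC and demand is zero at q* and MEB at q_m).
DWL = ½ × 2.6918 × 6.2477 = 8.4088.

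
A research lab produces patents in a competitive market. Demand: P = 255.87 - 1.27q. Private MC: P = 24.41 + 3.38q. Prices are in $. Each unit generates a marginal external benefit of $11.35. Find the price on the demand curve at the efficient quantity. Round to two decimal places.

P = $189.55

Social marginal cost = private MC − MEB = 13.06 + 3.38q.
Set SMC = demand: 13.06 + 3.38q = 255.87 - 1.27q → q* = 52.2172.
Consumer price on the demand curve at q*: 255.87 − 1.27×52.2172 = 189.5542.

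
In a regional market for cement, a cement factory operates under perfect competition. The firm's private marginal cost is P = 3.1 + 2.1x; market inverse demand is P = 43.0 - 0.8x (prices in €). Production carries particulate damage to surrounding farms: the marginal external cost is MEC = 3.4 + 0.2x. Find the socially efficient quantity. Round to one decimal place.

Social marginal cost = private MC + MEC = 6.5 + 2.3x.
Set SMC = demand: 6.5 + 2.3x = 43.0 - 0.8x → x* = 11.7742.

x* = 11.8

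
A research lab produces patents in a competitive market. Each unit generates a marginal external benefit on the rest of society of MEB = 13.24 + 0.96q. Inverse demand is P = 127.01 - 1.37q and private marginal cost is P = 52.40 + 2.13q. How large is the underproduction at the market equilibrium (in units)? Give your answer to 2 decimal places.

13.27 units

Market equilibrium (private): 52.40 + 2.13q = 127.01 - 1.37q → q_m = 21.3171.
Social marginal cost = private MC − MEB = 39.16 + 1.17q.
Set SMC = demand: 39.16 + 1.17q = 127.01 - 1.37q → q* = 34.5866.
Gap = |21.3171 − 34.5866| = 13.2695.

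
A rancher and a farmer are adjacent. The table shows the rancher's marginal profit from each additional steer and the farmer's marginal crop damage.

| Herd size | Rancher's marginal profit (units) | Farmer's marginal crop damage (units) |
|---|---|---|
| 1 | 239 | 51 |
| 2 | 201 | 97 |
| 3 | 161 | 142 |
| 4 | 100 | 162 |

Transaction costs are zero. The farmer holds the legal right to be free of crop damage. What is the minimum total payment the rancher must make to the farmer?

Efficient level: marginal profit ≥ marginal crop damage through level 3, so k* = 3.
With the farmer holding the right, the rancher must at least compensate total damage at k*: 51 + 97 + 142 = 290.

290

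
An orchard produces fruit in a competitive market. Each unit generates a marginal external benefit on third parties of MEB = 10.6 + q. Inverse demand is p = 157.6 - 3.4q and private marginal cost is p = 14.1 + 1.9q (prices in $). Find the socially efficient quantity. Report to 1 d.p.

Social marginal cost = private MC − MEB = 3.5 + 0.9q.
Set SMC = demand: 3.5 + 0.9q = 157.6 - 3.4q → q* = 35.8372.

q* = 35.8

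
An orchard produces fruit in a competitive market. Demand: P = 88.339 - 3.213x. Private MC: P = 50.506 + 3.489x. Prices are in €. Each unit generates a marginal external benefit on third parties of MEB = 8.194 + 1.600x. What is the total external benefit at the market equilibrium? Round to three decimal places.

€71.748

Market equilibrium (private): 50.506 + 3.489x = 88.339 - 3.213x → x_m = 5.6450.
Total external benefit = ∫₀^{x_m} (8.194 + 1.600x) dx = 8.194×5.6450 + ½×1.600×5.6450² = 71.7480.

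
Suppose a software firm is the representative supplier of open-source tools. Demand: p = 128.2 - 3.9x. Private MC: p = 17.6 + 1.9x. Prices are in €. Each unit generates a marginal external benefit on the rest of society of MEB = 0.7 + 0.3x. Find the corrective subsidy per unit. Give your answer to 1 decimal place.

Social marginal cost = private MC − MEB = 16.9 + 1.6x.
Set SMC = demand: 16.9 + 1.6x = 128.2 - 3.9x → x* = 20.2364.
The Pigouvian subsidy equals MEB at x*: 0.7 + 0.3×20.2364 = 6.7709.

subsidy = €6.8 per unit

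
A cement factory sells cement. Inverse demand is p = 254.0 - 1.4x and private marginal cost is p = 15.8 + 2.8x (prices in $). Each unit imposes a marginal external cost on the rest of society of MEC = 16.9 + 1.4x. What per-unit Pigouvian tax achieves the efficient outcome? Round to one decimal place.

tax = $72.2 per unit

Social marginal cost = private MC + MEC = 32.7 + 4.2x.
Set SMC = demand: 32.7 + 4.2x = 254.0 - 1.4x → x* = 39.5179.
The Pigouvian tax equals MEC at x*: 16.9 + 1.4×39.5179 = 72.2251.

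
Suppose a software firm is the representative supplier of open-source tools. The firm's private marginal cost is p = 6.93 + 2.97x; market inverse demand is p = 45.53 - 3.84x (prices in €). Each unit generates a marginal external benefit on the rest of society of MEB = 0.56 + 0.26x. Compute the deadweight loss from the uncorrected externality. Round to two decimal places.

Market equilibrium (private): 6.93 + 2.97x = 45.53 - 3.84x → x_m = 5.6681.
Social marginal cost = private MC − MEB = 6.37 + 2.71x.
Set SMC = demand: 6.37 + 2.71x = 45.53 - 3.84x → x* = 5.9786.
The loss is the area between SMC and demand from x* to x_m; with linear curves that's a triangle of height MEB(x_m).
DWL = ½ × 0.3105 × 2.0337 = 0.3157.

DWL = €0.32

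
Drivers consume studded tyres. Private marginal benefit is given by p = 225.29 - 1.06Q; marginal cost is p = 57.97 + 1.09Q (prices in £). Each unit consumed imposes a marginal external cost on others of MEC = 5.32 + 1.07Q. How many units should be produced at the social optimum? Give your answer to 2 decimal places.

Q* = 50.31

Social marginal benefit = demand − MEC = 219.97 - 2.13Q.
Set SMB = MC: 219.97 - 2.13Q = 57.97 + 1.09Q → Q* = 50.3106.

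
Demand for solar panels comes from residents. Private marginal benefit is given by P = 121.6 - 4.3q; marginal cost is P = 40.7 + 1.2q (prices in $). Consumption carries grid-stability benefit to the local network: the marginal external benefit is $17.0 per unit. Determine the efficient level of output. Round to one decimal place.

Social marginal benefit = demand + MEB = 138.6 - 4.3q.
Set SMB = MC: 138.6 - 4.3q = 40.7 + 1.2q → q* = 17.8000.

q* = 17.8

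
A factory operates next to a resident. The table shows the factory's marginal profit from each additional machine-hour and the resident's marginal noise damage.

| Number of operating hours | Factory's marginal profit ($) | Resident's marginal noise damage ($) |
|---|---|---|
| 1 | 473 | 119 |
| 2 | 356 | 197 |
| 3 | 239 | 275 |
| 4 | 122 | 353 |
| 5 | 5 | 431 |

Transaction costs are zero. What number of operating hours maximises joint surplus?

2

Bargaining reaches the level where marginal profit last exceeds marginal noise damage.
That holds through level 2 (356 ≥ 197) but not at 3 (239 < 275).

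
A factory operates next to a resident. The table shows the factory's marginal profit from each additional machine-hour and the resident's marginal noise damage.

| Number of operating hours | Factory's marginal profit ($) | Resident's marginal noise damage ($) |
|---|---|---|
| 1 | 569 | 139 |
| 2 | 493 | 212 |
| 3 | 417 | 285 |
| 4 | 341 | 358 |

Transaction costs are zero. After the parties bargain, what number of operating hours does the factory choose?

Bargaining reaches the level where marginal profit last exceeds marginal noise damage.
That holds through level 3 (417 ≥ 285) but not at 4 (341 < 358).

3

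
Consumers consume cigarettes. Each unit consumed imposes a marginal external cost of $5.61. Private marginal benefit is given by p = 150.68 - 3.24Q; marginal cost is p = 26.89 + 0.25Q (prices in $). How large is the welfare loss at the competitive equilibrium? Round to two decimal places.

Market equilibrium (private): 26.89 + 0.25Q = 150.68 - 3.24Q → Q_m = 35.4699.
Social marginal benefit = demand − MEC = 145.07 - 3.24Q.
Set SMB = MC: 145.07 - 3.24Q = 26.89 + 0.25Q → Q* = 33.8625.
The welfare-loss triangle has base |Q_m − Q*| and height MEC(Q_m) (the vertical gap between SMB and MC is zero at Q* and MEC at Q_m).
DWL = ½ × 1.6074 × 5.6100 = 4.5088.

DWL = $4.51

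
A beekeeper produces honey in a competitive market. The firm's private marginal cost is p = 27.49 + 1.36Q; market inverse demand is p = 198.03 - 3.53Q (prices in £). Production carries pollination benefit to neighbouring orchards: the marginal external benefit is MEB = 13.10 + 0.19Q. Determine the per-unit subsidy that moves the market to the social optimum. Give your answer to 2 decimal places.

Social marginal cost = private MC − MEB = 14.39 + 1.17Q.
Set SMC = demand: 14.39 + 1.17Q = 198.03 - 3.53Q → Q* = 39.0723.
The Pigouvian subsidy equals MEB at Q*: 13.10 + 0.19×39.0723 = 20.5237.

subsidy = £20.52 per unit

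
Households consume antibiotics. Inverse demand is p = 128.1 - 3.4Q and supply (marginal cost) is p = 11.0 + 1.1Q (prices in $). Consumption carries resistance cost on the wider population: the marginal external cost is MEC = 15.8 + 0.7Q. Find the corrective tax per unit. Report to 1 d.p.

Social marginal benefit = demand − MEC = 112.3 - 4.1Q.
Set SMB = MC: 112.3 - 4.1Q = 11.0 + 1.1Q → Q* = 19.4808.
The Pigouvian tax equals MEC at Q*: 15.8 + 0.7×19.4808 = 29.4366.

tax = $29.4 per unit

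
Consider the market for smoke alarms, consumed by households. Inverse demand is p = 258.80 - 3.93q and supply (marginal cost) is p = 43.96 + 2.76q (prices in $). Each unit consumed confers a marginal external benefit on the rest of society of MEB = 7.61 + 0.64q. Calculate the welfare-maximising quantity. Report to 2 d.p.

q* = 36.77

Social marginal benefit = demand + MEB = 266.41 - 3.29q.
Set SMB = MC: 266.41 - 3.29q = 43.96 + 2.76q → q* = 36.7686.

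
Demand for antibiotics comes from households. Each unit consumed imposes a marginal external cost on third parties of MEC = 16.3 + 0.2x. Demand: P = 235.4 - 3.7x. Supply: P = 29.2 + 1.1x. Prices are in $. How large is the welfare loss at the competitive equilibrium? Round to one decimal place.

Market equilibrium (private): 29.2 + 1.1x = 235.4 - 3.7x → x_m = 42.9583.
Social marginal benefit = demand − MEC = 219.1 - 3.9x.
Set SMB = MC: 219.1 - 3.9x = 29.2 + 1.1x → x* = 37.9800.
The loss is the area between SMB and MC from x* to x_m; with linear curves that's a triangle of height MEC(x_m).
DWL = ½ × 4.9783 × 24.8917 = 61.9592.

DWL = $62.0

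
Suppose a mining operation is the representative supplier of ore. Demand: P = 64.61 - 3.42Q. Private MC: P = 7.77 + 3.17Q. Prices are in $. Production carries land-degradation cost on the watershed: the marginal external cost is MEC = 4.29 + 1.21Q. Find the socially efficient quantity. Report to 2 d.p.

Social marginal cost = private MC + MEC = 12.06 + 4.38Q.
Set SMC = demand: 12.06 + 4.38Q = 64.61 - 3.42Q → Q* = 6.7372.

Q* = 6.74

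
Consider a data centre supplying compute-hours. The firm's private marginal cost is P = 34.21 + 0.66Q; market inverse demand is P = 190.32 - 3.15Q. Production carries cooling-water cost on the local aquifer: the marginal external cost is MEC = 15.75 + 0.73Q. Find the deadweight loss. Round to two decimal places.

Market equilibrium (private): 34.21 + 0.66Q = 190.32 - 3.15Q → Q_m = 40.9738.
Social marginal cost = private MC + MEC = 49.96 + 1.39Q.
Set SMC = demand: 49.96 + 1.39Q = 190.32 - 3.15Q → Q* = 30.9163.
Between Q* and Q_m the wedge SMC − demand runs linearly from 0 to MEC(Q_m), so the loss is a triangle.
DWL = ½ × 10.0575 × 45.6608 = 229.6167.

DWL = 229.62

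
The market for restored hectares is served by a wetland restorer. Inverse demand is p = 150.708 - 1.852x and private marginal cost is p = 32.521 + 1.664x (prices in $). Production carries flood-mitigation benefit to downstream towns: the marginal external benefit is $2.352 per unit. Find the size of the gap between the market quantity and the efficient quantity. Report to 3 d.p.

Market equilibrium (private): 32.521 + 1.664x = 150.708 - 1.852x → x_m = 33.6141.
Social marginal cost = private MC − MEB = 30.169 + 1.664x.
Set SMC = demand: 30.169 + 1.664x = 150.708 - 1.852x → x* = 34.2830.
Gap = |33.6141 − 34.2830| = 0.6689.

0.669 units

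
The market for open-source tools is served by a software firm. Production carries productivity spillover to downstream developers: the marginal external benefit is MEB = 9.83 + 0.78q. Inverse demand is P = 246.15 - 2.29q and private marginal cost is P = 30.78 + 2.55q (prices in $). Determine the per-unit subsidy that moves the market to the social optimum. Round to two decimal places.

Social marginal cost = private MC − MEB = 20.95 + 1.77q.
Set SMC = demand: 20.95 + 1.77q = 246.15 - 2.29q → q* = 55.4680.
The Pigouvian subsidy equals MEB at q*: 9.83 + 0.78×55.4680 = 53.0950.

subsidy = $53.10 per unit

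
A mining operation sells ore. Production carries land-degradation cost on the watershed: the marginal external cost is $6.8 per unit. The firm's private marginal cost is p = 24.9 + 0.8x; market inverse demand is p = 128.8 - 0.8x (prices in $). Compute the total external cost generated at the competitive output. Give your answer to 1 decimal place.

Market equilibrium (private): 24.9 + 0.8x = 128.8 - 0.8x → x_m = 64.9375.
Total external cost = MEC × x_m = 6.8 × 64.9375 = 441.5750.

$441.6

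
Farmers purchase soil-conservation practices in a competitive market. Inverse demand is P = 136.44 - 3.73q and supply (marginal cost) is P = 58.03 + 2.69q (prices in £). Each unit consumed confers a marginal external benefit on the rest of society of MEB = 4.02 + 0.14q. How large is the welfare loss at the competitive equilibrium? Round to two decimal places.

Market equilibrium (private): 58.03 + 2.69q = 136.44 - 3.73q → q_m = 12.2134.
Social marginal benefit = demand + MEB = 140.46 - 3.59q.
Set SMB = MC: 140.46 - 3.59q = 58.03 + 2.69q → q* = 13.1258.
Between q* and q_m the wedge SMB − MC runs linearly from 0 to MEB(q_m), so the loss is a triangle.
DWL = ½ × 0.9124 × 5.7299 = 2.6140.

DWL = £2.61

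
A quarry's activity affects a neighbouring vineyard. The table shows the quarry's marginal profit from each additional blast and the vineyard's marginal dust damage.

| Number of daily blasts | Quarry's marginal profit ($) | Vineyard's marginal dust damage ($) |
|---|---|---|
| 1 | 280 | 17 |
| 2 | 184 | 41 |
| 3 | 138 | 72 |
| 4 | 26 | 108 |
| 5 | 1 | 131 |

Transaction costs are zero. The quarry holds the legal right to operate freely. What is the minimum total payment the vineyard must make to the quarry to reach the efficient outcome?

Left alone the quarry would choose level 5 (marginal profit stays positive).
Efficient level: k* = 3 (marginal profit ≥ marginal dust damage through 3).
The vineyard must at least cover the quarry's forgone profit from cutting 5→3: 26 + 1 = 27.

$27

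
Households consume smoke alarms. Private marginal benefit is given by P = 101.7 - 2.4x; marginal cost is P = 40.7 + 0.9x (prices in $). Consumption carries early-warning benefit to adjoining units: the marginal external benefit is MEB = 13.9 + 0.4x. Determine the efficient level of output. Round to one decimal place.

Social marginal benefit = demand + MEB = 115.6 - 2.0x.
Set SMB = MC: 115.6 - 2.0x = 40.7 + 0.9x → x* = 25.8276.

x* = 25.8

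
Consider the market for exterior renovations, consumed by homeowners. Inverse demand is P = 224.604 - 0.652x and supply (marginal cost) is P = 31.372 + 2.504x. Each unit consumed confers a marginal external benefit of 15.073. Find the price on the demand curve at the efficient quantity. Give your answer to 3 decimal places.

Social marginal benefit = demand + MEB = 239.677 - 0.652x.
Set SMB = MC: 239.677 - 0.652x = 31.372 + 2.504x → x* = 66.0029.
Consumer price on the demand curve at x*: 224.604 − 0.652×66.0029 = 181.5701.

P = 181.570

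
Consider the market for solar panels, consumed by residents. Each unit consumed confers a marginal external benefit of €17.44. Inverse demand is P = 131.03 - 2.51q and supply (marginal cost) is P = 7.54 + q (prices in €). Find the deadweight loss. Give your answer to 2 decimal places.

DWL = €43.33

Market equilibrium (private): 7.54 + q = 131.03 - 2.51q → q_m = 35.1823.
Social marginal benefit = demand + MEB = 148.47 - 2.51q.
Set SMB = MC: 148.47 - 2.51q = 7.54 + q → q* = 40.1510.
Height of the DWL triangle at q_m is SMB(q_m) − MC(q_m) = MEB(q_m) = 17.4400.
DWL = ½ × 4.9687 × 17.4400 = 43.3271.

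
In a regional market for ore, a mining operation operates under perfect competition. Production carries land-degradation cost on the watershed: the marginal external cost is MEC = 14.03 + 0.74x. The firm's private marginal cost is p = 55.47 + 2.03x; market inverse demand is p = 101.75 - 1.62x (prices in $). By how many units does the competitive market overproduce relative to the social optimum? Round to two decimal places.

Market equilibrium (private): 55.47 + 2.03x = 101.75 - 1.62x → x_m = 12.6795.
Social marginal cost = private MC + MEC = 69.50 + 2.77x.
Set SMC = demand: 69.50 + 2.77x = 101.75 - 1.62x → x* = 7.3462.
Gap = |12.6795 − 7.3462| = 5.3333.

5.33 units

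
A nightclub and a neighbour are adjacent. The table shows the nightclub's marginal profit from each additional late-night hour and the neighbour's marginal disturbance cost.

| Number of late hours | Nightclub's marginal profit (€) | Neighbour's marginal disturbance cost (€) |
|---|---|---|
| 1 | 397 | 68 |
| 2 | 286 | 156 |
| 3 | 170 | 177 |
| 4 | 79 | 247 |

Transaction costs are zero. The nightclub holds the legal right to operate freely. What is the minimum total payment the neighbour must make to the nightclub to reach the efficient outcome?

Left alone the nightclub would choose level 4 (marginal profit stays positive).
Efficient level: k* = 2 (marginal profit ≥ marginal disturbance cost through 2).
The neighbour must at least cover the nightclub's forgone profit from cutting 4→2: 170 + 79 = 249.

€249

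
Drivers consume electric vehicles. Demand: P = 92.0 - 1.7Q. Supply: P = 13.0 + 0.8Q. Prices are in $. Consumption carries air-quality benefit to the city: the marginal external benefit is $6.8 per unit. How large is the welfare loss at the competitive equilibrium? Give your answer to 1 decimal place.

DWL = $9.2

Market equilibrium (private): 13.0 + 0.8Q = 92.0 - 1.7Q → Q_m = 31.6000.
Social marginal benefit = demand + MEB = 98.8 - 1.7Q.
Set SMB = MC: 98.8 - 1.7Q = 13.0 + 0.8Q → Q* = 34.3200.
The loss is the area between SMB and MC from Q* to Q_m; with linear curves that's a triangle of height MEB(Q_m).
DWL = ½ × 2.7200 × 6.8000 = 9.2480.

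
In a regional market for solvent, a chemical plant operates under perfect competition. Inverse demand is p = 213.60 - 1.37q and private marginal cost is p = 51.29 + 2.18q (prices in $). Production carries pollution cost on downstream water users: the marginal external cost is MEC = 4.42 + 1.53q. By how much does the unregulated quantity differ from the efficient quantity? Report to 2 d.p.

Market equilibrium (private): 51.29 + 2.18q = 213.60 - 1.37q → q_m = 45.7211.
Social marginal cost = private MC + MEC = 55.71 + 3.71q.
Set SMC = demand: 55.71 + 3.71q = 213.60 - 1.37q → q* = 31.0807.
Gap = |45.7211 − 31.0807| = 14.6404.

14.64 units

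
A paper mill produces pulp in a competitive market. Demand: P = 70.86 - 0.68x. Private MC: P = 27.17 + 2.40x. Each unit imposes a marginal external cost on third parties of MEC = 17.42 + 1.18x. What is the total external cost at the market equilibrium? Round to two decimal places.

365.82

Market equilibrium (private): 27.17 + 2.40x = 70.86 - 0.68x → x_m = 14.1851.
Total external cost = ∫₀^{x_m} (17.42 + 1.18x) dx = 17.42×14.1851 + ½×1.18×14.1851² = 365.8225.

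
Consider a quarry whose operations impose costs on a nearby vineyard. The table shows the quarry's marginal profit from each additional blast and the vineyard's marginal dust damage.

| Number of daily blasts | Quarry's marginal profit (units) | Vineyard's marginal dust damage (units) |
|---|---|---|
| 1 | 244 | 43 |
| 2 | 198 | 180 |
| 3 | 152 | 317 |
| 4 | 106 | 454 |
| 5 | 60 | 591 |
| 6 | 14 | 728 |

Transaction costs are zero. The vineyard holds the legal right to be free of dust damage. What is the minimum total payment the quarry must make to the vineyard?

223

Efficient level: marginal profit ≥ marginal dust damage through level 2, so k* = 2.
With the vineyard holding the right, the quarry must at least compensate total damage at k*: 43 + 180 = 223.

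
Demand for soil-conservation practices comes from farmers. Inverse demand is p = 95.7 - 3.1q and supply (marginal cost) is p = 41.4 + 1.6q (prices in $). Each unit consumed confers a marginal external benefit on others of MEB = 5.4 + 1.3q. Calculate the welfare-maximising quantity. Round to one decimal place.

Social marginal benefit = demand + MEB = 101.1 - 1.8q.
Set SMB = MC: 101.1 - 1.8q = 41.4 + 1.6q → q* = 17.5588.

q* = 17.6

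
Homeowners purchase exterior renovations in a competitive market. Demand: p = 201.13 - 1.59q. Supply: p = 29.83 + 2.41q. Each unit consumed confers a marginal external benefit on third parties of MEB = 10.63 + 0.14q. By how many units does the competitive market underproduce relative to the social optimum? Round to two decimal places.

4.31 units

Market equilibrium (private): 29.83 + 2.41q = 201.13 - 1.59q → q_m = 42.8250.
Social marginal benefit = demand + MEB = 211.76 - 1.45q.
Set SMB = MC: 211.76 - 1.45q = 29.83 + 2.41q → q* = 47.1321.
Gap = |42.8250 − 47.1321| = 4.3071.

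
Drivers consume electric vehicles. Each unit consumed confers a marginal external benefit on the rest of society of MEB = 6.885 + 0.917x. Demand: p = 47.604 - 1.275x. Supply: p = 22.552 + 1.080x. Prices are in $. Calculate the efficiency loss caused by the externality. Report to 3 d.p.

DWL = $96.274

Market equilibrium (private): 22.552 + 1.080x = 47.604 - 1.275x → x_m = 10.6378.
Social marginal benefit = demand + MEB = 54.489 - 0.358x.
Set SMB = MC: 54.489 - 0.358x = 22.552 + 1.080x → x* = 22.2093.
Height of the DWL triangle at x_m is SMB(x_m) − MC(x_m) = MEB(x_m) = 16.6399.
DWL = ½ × 11.5715 × 16.6399 = 96.2743.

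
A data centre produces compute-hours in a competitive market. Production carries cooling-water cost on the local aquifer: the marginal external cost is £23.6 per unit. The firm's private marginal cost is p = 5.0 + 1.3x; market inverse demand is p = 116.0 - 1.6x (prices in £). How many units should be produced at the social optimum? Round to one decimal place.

x* = 30.1

Social marginal cost = private MC + MEC = 28.6 + 1.3x.
Set SMC = demand: 28.6 + 1.3x = 116.0 - 1.6x → x* = 30.1379.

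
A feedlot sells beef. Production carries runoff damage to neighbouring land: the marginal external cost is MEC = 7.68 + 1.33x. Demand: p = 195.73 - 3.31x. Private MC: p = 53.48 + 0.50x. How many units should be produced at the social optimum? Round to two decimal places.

x* = 26.18

Social marginal cost = private MC + MEC = 61.16 + 1.83x.
Set SMC = demand: 61.16 + 1.83x = 195.73 - 3.31x → x* = 26.1809.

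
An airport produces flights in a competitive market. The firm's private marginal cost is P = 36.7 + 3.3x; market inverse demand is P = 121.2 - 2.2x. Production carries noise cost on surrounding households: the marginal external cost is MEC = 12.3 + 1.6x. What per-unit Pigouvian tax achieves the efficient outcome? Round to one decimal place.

Social marginal cost = private MC + MEC = 49.0 + 4.9x.
Set SMC = demand: 49.0 + 4.9x = 121.2 - 2.2x → x* = 10.1690.
The Pigouvian tax equals MEC at x*: 12.3 + 1.6×10.1690 = 28.5704.

tax = 28.6 per unit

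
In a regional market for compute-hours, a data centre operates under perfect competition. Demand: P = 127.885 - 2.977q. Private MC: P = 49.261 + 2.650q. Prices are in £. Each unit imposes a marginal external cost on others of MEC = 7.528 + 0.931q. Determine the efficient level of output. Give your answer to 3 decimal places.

Social marginal cost = private MC + MEC = 56.789 + 3.581q.
Set SMC = demand: 56.789 + 3.581q = 127.885 - 2.977q → q* = 10.8411.

q* = 10.841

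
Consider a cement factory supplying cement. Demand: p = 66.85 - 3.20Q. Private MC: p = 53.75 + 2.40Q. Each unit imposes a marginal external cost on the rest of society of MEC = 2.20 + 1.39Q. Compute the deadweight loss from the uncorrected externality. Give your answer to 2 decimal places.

Market equilibrium (private): 53.75 + 2.40Q = 66.85 - 3.20Q → Q_m = 2.3393.
Social marginal cost = private MC + MEC = 55.95 + 3.79Q.
Set SMC = demand: 55.95 + 3.79Q = 66.85 - 3.20Q → Q* = 1.5594.
Between Q* and Q_m the wedge SMC − demand runs linearly from 0 to MEC(Q_m), so the loss is a triangle.
DWL = ½ × 0.7799 × 5.4516 = 2.1259.

DWL = 2.13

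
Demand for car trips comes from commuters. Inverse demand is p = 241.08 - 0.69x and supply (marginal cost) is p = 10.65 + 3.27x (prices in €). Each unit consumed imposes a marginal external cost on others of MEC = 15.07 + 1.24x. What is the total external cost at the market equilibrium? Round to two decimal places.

Market equilibrium (private): 10.65 + 3.27x = 241.08 - 0.69x → x_m = 58.1894.
Total external cost = ∫₀^{x_m} (15.07 + 1.24x) dx = 15.07×58.1894 + ½×1.24×58.1894² = 2976.2381.

€2976.24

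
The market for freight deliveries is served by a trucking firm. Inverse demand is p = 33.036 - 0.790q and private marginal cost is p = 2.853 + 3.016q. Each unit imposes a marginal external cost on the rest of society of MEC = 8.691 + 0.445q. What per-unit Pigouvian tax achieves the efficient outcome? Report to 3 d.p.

Social marginal cost = private MC + MEC = 11.544 + 3.461q.
Set SMC = demand: 11.544 + 3.461q = 33.036 - 0.790q → q* = 5.0558.
The Pigouvian tax equals MEC at q*: 8.691 + 0.445×5.0558 = 10.9408.

tax = 10.941 per unit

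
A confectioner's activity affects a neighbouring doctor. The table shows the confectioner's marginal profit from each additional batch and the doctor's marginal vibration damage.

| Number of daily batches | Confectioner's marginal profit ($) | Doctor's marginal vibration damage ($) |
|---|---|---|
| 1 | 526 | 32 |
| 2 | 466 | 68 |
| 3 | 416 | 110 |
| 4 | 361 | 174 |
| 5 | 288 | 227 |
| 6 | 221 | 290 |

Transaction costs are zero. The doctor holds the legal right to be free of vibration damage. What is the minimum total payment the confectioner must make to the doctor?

$611

Efficient level: marginal profit ≥ marginal vibration damage through level 5, so k* = 5.
With the doctor holding the right, the confectioner must at least compensate total damage at k*: 32 + 68 + 110 + 174 + 227 = 611.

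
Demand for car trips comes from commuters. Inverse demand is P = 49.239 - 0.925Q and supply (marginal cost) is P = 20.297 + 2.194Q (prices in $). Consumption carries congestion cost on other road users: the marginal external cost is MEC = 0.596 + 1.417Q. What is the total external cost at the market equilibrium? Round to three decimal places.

$66.536

Market equilibrium (private): 20.297 + 2.194Q = 49.239 - 0.925Q → Q_m = 9.2793.
Total external cost = ∫₀^{Q_m} (0.596 + 1.417Q) dQ = 0.596×9.2793 + ½×1.417×9.2793² = 66.5361.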